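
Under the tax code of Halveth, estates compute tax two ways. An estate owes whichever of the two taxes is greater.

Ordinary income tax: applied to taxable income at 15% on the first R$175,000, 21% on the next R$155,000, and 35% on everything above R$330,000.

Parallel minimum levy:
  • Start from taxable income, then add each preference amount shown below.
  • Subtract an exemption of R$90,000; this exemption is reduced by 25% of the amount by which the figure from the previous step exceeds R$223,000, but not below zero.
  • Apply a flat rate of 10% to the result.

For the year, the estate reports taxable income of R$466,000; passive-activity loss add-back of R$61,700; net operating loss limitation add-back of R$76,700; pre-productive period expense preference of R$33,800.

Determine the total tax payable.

R$106,400

Ordinary income tax:
  R$175,000 × 15% = R$26,250
  R$155,000 × 21% = R$32,550
  R$136,000 × 35% = R$47,600
  → R$106,400

Parallel minimum levy:
  Adjusted income: R$466,000 + R$61,700 + R$76,700 + R$33,800 = R$638,200
  Exemption: 25% × (R$638,200 − R$223,000) = R$103,800 ≥ R$90,000, so the exemption is fully phased out
  Base: R$638,200 − R$0 = R$638,200
  R$638,200 × 10% = R$63,820

R$106,400 > R$63,820, so the ordinary income tax governs.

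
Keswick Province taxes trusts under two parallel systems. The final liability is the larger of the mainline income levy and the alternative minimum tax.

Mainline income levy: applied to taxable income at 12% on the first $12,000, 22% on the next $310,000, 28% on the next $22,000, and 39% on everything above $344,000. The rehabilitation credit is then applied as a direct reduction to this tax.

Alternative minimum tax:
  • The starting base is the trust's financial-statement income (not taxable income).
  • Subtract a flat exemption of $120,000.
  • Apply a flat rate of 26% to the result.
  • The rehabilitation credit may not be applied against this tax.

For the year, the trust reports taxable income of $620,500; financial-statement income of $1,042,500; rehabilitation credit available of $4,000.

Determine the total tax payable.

$239,850

Mainline income levy:
  $12,000 × 12% = $1,440
  $310,000 × 22% = $68,200
  $22,000 × 28% = $6,160
  $276,500 × 39% = $107,835
  → $183,635
  Less rehabilitation credit $4,000 → $179,635

Alternative minimum tax:
  Base (financial-statement income): $1,042,500
  Less exemption $120,000 → base $922,500
  $922,500 × 26% = $239,850

$239,850 > $179,635, so the alternative minimum tax is the binding amount.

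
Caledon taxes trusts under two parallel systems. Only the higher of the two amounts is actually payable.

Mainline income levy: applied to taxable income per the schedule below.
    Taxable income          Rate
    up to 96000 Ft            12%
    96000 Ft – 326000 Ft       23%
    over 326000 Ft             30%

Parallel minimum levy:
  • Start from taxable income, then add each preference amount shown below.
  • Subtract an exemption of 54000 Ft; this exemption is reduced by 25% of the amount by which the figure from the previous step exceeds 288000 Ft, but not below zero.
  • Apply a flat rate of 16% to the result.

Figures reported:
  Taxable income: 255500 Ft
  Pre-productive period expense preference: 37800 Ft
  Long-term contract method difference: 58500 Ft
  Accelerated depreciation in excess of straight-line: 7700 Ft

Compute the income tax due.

Parallel minimum levy:
  Adjusted income: 255500 Ft + 37800 Ft + 58500 Ft + 7700 Ft = 359500 Ft
  Exemption: 54000 Ft − 25% × (359500 Ft − 288000 Ft) = 54000 Ft − 17875 Ft = 36125 Ft
  Base: 359500 Ft − 36125 Ft = 323375 Ft
  323375 Ft × 16% = 51740 Ft

Mainline income levy:
  96000 Ft × 12% = 11520 Ft
  159500 Ft × 23% = 36685 Ft
  → 48205 Ft

51740 Ft > 48205 Ft, so the parallel minimum levy is the binding amount.

51740 Ft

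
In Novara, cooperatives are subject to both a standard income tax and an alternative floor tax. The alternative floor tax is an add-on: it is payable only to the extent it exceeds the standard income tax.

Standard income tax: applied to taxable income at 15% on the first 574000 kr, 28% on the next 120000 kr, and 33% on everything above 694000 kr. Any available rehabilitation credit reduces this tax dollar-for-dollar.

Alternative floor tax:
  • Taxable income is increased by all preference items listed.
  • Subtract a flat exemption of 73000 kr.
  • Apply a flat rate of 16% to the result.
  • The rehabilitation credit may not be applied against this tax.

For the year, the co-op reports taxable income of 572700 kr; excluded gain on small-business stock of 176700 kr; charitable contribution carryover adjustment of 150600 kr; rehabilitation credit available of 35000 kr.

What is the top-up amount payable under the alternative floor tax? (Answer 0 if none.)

Standard income tax:
  572700 kr × 15% = 85905 kr
  Less rehabilitation credit 35000 kr → 50905 kr

Alternative floor tax:
  Adjusted income: 572700 kr + 176700 kr + 150600 kr = 900000 kr
  Less exemption 73000 kr → base 827000 kr
  827000 kr × 16% = 132320 kr

Excess of alternative floor tax over standard income tax: 132320 kr − 50905 kr = 81415 kr.

81415 kr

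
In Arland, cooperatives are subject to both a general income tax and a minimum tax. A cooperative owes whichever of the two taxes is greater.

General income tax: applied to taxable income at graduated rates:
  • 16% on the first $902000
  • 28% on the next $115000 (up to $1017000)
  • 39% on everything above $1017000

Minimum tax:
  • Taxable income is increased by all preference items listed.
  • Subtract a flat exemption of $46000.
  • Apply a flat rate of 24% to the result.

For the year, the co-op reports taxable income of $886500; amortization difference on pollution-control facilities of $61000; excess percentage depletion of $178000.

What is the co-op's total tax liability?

General income tax:
  $886500 × 16% = $141840

Minimum tax:
  Adjusted income: $886500 + $61000 + $178000 = $1125500
  Less exemption $46000 → base $1079500
  $1079500 × 24% = $259080

$259080 > $141840, so the minimum tax is the binding amount.

$259080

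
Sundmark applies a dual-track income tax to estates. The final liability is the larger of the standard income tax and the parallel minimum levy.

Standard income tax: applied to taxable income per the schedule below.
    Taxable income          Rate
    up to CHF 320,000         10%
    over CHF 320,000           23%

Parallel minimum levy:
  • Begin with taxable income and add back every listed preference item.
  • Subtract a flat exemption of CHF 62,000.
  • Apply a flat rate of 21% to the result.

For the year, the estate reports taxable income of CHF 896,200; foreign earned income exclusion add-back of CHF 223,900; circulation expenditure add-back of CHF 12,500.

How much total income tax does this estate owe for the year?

Parallel minimum levy:
  Adjusted income: CHF 896,200 + CHF 223,900 + CHF 12,500 = CHF 1,132,600
  Less exemption CHF 62,000 → base CHF 1,070,600
  CHF 1,070,600 × 21% = CHF 224,826

Standard income tax:
  CHF 320,000 × 10% = CHF 32,000
  CHF 576,200 × 23% = CHF 132,526
  → CHF 164,526

CHF 224,826 > CHF 164,526, so the parallel minimum levy is the binding amount.

CHF 224,826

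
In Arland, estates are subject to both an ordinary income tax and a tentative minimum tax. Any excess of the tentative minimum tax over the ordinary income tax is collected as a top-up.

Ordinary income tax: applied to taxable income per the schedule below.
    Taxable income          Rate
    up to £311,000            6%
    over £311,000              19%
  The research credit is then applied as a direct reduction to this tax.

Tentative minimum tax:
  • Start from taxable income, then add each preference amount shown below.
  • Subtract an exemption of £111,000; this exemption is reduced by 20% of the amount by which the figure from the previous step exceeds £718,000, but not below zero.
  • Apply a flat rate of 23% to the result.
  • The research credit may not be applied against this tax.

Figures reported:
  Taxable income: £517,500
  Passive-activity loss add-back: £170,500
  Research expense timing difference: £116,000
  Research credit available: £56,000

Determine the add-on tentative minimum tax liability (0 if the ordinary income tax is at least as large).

£161,451

Ordinary income tax:
  £311,000 × 6% = £18,660
  £206,500 × 19% = £39,235
  → £57,895
  Less research credit £56,000 → £1,895

Tentative minimum tax:
  Adjusted income: £517,500 + £170,500 + £116,000 = £804,000
  Exemption: £111,000 − 20% × (£804,000 − £718,000) = £111,000 − £17,200 = £93,800
  Base: £804,000 − £93,800 = £710,200
  £710,200 × 23% = £163,346

Excess of tentative minimum tax over ordinary income tax: £163,346 − £1,895 = £161,451.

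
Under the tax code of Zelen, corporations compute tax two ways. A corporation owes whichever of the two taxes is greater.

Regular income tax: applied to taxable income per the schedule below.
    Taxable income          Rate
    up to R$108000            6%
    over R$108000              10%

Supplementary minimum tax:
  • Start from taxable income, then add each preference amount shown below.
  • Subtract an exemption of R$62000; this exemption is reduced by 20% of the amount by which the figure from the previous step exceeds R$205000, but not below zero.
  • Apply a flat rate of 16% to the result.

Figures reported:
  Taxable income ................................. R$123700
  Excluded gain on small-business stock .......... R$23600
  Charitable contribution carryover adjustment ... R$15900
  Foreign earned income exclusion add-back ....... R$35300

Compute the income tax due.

R$21840

Supplementary minimum tax:
  Adjusted income: R$123700 + R$23600 + R$15900 + R$35300 = R$198500
  Exemption: R$198500 ≤ R$205000, so full R$62000 applies
  Base: R$198500 − R$62000 = R$136500
  R$136500 × 16% = R$21840

Regular income tax:
  R$108000 × 6% = R$6480
  R$15700 × 10% = R$1570
  → R$8050

R$21840 > R$8050, so the supplementary minimum tax is the binding amount.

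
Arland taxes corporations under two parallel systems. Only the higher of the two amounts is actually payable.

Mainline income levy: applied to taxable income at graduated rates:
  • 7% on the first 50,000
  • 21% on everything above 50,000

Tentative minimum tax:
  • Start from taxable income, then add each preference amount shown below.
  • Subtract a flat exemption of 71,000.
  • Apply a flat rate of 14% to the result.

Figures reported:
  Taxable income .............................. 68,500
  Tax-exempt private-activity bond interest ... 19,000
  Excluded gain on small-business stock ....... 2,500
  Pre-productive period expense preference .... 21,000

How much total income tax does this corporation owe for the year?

7,385

Mainline income levy:
  50,000 × 7% = 3,500
  18,500 × 21% = 3,885
  → 7,385

Tentative minimum tax:
  Adjusted income: 68,500 + 19,000 + 2,500 + 21,000 = 111,000
  Less exemption 71,000 → base 40,000
  40,000 × 14% = 5,600

7,385 > 5,600, so the mainline income levy governs.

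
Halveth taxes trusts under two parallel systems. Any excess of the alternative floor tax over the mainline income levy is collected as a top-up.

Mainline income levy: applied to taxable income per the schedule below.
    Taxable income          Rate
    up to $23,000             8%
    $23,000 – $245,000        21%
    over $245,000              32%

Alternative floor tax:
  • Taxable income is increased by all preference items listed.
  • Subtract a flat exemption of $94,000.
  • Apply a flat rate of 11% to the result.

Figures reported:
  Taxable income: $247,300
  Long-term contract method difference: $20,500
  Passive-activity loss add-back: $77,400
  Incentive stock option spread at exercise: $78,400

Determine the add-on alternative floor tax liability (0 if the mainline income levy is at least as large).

Mainline income levy:
  $23,000 × 8% = $1,840
  $222,000 × 21% = $46,620
  $2,300 × 32% = $736
  → $49,196

Alternative floor tax:
  Adjusted income: $247,300 + $20,500 + $77,400 + $78,400 = $423,600
  Less exemption $94,000 → base $329,600
  $329,600 × 11% = $36,256

$36,256 ≤ $49,196, so no add-on is due.

$0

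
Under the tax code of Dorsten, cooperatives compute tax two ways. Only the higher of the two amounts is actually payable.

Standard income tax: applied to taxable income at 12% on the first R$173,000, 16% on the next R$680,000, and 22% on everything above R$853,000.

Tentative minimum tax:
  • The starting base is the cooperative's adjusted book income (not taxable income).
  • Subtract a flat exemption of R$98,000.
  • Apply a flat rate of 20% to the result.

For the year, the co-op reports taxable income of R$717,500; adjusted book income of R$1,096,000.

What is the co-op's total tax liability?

Standard income tax:
  R$173,000 × 12% = R$20,760
  R$544,500 × 16% = R$87,120
  → R$107,880

Tentative minimum tax:
  Base (adjusted book income): R$1,096,000
  Less exemption R$98,000 → base R$998,000
  R$998,000 × 20% = R$199,600

R$199,600 > R$107,880, so the tentative minimum tax is the binding amount.

R$199,600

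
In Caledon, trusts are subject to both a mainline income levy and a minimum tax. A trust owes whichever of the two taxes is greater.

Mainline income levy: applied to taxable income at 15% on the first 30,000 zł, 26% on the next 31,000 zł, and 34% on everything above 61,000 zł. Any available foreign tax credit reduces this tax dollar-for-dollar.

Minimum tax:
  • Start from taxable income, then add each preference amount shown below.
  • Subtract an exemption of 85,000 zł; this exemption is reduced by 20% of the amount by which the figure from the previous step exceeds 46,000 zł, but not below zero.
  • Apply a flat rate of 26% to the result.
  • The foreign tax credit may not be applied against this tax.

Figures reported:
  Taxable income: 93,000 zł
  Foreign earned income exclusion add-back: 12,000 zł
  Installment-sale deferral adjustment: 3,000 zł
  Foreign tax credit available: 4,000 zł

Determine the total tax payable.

Mainline income levy:
  30,000 zł × 15% = 4,500 zł
  31,000 zł × 26% = 8,060 zł
  32,000 zł × 34% = 10,880 zł
  → 23,440 zł
  Less foreign tax credit 4,000 zł → 19,440 zł

Minimum tax:
  Adjusted income: 93,000 zł + 12,000 zł + 3,000 zł = 108,000 zł
  Exemption: 85,000 zł − 20% × (108,000 zł − 46,000 zł) = 85,000 zł − 12,400 zł = 72,600 zł
  Base: 108,000 zł − 72,600 zł = 35,400 zł
  35,400 zł × 26% = 9,204 zł

19,440 zł > 9,204 zł, so the mainline income levy governs.

19,440 zł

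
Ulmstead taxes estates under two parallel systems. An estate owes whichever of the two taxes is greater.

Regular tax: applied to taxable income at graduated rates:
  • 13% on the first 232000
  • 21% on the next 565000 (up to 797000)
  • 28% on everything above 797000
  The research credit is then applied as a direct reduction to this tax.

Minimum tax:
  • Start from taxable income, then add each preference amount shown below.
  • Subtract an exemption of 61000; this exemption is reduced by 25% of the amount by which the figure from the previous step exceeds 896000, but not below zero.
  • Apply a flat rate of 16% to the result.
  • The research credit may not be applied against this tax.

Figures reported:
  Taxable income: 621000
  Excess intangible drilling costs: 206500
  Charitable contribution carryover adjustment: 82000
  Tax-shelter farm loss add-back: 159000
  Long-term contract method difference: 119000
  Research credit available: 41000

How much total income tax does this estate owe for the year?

Minimum tax:
  Adjusted income: 621000 + 206500 + 82000 + 159000 + 119000 = 1187500
  Exemption: 25% × (1187500 − 896000) = 72875 ≥ 61000, so the exemption is fully phased out
  Base: 1187500 − 0 = 1187500
  1187500 × 16% = 190000

Regular tax:
  232000 × 13% = 30160
  389000 × 21% = 81690
  → 111850
  Less research credit 41000 → 70850

190000 > 70850, so the minimum tax is the binding amount.

190000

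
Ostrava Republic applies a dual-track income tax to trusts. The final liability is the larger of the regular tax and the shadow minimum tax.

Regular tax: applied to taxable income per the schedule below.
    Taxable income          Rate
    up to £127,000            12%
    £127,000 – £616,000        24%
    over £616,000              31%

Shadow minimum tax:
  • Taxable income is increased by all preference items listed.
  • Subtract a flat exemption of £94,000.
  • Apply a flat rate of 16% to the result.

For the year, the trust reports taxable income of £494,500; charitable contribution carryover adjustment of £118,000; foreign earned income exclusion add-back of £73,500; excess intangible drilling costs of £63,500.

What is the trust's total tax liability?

£104,880

Shadow minimum tax:
  Adjusted income: £494,500 + £118,000 + £73,500 + £63,500 = £749,500
  Less exemption £94,000 → base £655,500
  £655,500 × 16% = £104,880

Regular tax:
  £127,000 × 12% = £15,240
  £367,500 × 24% = £88,200
  → £103,440

£104,880 > £103,440, so the shadow minimum tax is the binding amount.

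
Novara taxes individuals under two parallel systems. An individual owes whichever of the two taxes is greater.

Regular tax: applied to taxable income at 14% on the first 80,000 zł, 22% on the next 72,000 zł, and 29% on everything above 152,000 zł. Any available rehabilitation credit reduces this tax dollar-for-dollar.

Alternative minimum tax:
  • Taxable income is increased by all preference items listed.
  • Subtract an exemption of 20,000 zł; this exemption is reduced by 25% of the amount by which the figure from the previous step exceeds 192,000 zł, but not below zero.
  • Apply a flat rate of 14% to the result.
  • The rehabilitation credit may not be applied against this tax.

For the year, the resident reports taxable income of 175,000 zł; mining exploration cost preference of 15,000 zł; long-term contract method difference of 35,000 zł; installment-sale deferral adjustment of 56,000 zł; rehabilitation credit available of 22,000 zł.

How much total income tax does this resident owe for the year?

39,340 zł

Alternative minimum tax:
  Adjusted income: 175,000 zł + 15,000 zł + 35,000 zł + 56,000 zł = 281,000 zł
  Exemption: 25% × (281,000 zł − 192,000 zł) = 22,250 zł ≥ 20,000 zł, so the exemption is fully phased out
  Base: 281,000 zł − 0 zł = 281,000 zł
  281,000 zł × 14% = 39,340 zł

Regular tax:
  80,000 zł × 14% = 11,200 zł
  72,000 zł × 22% = 15,840 zł
  23,000 zł × 29% = 6,670 zł
  → 33,710 zł
  Less rehabilitation credit 22,000 zł → 11,710 zł

39,340 zł > 11,710 zł, so the alternative minimum tax is the binding amount.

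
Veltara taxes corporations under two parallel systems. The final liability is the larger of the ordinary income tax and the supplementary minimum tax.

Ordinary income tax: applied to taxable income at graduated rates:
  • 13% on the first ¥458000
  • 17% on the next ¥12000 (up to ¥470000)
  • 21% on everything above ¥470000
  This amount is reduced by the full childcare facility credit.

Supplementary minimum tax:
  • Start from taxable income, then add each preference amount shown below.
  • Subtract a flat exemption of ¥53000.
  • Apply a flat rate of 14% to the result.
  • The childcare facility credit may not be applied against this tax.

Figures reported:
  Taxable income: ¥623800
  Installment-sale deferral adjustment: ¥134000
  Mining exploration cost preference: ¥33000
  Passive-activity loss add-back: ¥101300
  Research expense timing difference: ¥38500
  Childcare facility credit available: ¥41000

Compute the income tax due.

Supplementary minimum tax:
  Adjusted income: ¥623800 + ¥134000 + ¥33000 + ¥101300 + ¥38500 = ¥930600
  Less exemption ¥53000 → base ¥877600
  ¥877600 × 14% = ¥122864

Ordinary income tax:
  ¥458000 × 13% = ¥59540
  ¥12000 × 17% = ¥2040
  ¥153800 × 21% = ¥32298
  → ¥93878
  Less childcare facility credit ¥41000 → ¥52878

¥122864 > ¥52878, so the supplementary minimum tax is the binding amount.

¥122864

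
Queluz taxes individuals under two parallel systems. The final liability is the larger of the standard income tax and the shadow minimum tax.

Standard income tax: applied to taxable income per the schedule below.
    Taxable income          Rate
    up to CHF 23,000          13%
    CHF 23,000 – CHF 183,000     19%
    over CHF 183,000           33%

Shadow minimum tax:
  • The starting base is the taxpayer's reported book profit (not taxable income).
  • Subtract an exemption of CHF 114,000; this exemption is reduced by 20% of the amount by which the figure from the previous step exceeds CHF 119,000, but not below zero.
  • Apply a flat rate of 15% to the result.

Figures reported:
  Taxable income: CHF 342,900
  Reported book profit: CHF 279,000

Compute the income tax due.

Standard income tax:
  CHF 23,000 × 13% = CHF 2,990
  CHF 160,000 × 19% = CHF 30,400
  CHF 159,900 × 33% = CHF 52,767
  → CHF 86,157

Shadow minimum tax:
  Base (reported book profit): CHF 279,000
  Exemption: CHF 114,000 − 20% × (CHF 279,000 − CHF 119,000) = CHF 114,000 − CHF 32,000 = CHF 82,000
  Base: CHF 279,000 − CHF 82,000 = CHF 197,000
  CHF 197,000 × 15% = CHF 29,550

CHF 86,157 > CHF 29,550, so the standard income tax governs.

CHF 86,157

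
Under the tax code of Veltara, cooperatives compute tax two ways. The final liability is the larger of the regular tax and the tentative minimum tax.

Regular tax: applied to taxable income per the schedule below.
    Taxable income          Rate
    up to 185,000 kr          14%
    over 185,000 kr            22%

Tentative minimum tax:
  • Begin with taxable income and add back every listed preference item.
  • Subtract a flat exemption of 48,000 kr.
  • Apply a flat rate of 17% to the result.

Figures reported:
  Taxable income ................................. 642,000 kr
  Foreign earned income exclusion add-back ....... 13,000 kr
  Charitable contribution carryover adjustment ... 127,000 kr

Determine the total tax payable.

Regular tax:
  185,000 kr × 14% = 25,900 kr
  457,000 kr × 22% = 100,540 kr
  → 126,440 kr

Tentative minimum tax:
  Adjusted income: 642,000 kr + 13,000 kr + 127,000 kr = 782,000 kr
  Less exemption 48,000 kr → base 734,000 kr
  734,000 kr × 17% = 124,780 kr

126,440 kr > 124,780 kr, so the regular tax governs.

126,440 kr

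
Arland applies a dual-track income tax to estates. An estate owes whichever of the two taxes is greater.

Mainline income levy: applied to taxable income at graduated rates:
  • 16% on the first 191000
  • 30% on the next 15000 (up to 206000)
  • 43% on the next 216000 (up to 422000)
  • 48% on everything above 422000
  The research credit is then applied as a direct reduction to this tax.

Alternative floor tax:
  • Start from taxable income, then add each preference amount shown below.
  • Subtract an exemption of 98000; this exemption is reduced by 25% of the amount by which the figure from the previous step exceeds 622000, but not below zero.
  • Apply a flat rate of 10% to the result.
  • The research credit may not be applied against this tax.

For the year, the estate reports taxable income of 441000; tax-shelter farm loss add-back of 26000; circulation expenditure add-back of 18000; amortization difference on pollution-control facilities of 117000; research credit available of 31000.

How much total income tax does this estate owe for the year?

106060

Alternative floor tax:
  Adjusted income: 441000 + 26000 + 18000 + 117000 = 602000
  Exemption: 602000 ≤ 622000, so full 98000 applies
  Base: 602000 − 98000 = 504000
  504000 × 10% = 50400

Mainline income levy:
  191000 × 16% = 30560
  15000 × 30% = 4500
  216000 × 43% = 92880
  19000 × 48% = 9120
  → 137060
  Less research credit 31000 → 106060

106060 > 50400, so the mainline income levy governs.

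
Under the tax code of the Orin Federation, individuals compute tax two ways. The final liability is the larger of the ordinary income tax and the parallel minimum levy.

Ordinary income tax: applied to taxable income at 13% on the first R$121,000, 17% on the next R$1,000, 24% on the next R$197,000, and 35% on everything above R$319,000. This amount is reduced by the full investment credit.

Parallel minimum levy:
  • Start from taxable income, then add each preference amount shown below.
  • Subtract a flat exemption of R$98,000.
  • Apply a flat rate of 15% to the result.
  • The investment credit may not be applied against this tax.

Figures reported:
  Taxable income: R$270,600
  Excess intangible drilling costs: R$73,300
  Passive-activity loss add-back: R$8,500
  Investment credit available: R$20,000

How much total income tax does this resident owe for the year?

R$38,160

Parallel minimum levy:
  Adjusted income: R$270,600 + R$73,300 + R$8,500 = R$352,400
  Less exemption R$98,000 → base R$254,400
  R$254,400 × 15% = R$38,160

Ordinary income tax:
  R$121,000 × 13% = R$15,730
  R$1,000 × 17% = R$170
  R$148,600 × 24% = R$35,664
  → R$51,564
  Less investment credit R$20,000 → R$31,564

R$38,160 > R$31,564, so the parallel minimum levy is the binding amount.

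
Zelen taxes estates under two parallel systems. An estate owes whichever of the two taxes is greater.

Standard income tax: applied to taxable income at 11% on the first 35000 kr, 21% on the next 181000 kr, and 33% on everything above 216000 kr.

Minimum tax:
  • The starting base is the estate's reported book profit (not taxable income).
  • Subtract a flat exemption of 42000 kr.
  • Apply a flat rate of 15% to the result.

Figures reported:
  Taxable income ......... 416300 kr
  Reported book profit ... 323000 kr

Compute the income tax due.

Minimum tax:
  Base (reported book profit): 323000 kr
  Less exemption 42000 kr → base 281000 kr
  281000 kr × 15% = 42150 kr

Standard income tax:
  35000 kr × 11% = 3850 kr
  181000 kr × 21% = 38010 kr
  200300 kr × 33% = 66099 kr
  → 107959 kr

107959 kr > 42150 kr, so the standard income tax governs.

107959 kr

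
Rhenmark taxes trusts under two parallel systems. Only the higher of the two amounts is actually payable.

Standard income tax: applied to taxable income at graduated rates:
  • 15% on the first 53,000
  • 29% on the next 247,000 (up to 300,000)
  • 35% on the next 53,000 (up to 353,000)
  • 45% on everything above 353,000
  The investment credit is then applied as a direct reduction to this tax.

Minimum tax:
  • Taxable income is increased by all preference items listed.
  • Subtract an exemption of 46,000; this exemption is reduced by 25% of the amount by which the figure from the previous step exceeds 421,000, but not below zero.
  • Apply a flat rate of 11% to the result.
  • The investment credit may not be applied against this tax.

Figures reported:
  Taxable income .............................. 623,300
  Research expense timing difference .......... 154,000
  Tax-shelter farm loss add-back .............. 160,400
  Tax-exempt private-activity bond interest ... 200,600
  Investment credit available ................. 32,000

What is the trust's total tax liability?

Minimum tax:
  Adjusted income: 623,300 + 154,000 + 160,400 + 200,600 = 1,138,300
  Exemption: 25% × (1,138,300 − 421,000) = 179,325 ≥ 46,000, so the exemption is fully phased out
  Base: 1,138,300 − 0 = 1,138,300
  1,138,300 × 11% = 125,213

Standard income tax:
  53,000 × 15% = 7,950
  247,000 × 29% = 71,630
  53,000 × 35% = 18,550
  270,300 × 45% = 121,635
  → 219,765
  Less investment credit 32,000 → 187,765

187,765 > 125,213, so the standard income tax governs.

187,765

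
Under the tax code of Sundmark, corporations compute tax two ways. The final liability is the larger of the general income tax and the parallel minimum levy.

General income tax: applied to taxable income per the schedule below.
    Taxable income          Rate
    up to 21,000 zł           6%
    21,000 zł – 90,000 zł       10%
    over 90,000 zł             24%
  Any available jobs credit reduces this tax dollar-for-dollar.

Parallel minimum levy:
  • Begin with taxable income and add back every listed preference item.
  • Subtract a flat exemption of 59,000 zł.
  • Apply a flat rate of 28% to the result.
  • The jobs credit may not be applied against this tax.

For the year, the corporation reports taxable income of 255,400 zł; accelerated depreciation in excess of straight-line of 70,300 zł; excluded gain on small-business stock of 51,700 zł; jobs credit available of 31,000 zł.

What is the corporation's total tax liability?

General income tax:
  21,000 zł × 6% = 1,260 zł
  69,000 zł × 10% = 6,900 zł
  165,400 zł × 24% = 39,696 zł
  → 47,856 zł
  Less jobs credit 31,000 zł → 16,856 zł

Parallel minimum levy:
  Adjusted income: 255,400 zł + 70,300 zł + 51,700 zł = 377,400 zł
  Less exemption 59,000 zł → base 318,400 zł
  318,400 zł × 28% = 89,152 zł

89,152 zł > 16,856 zł, so the parallel minimum levy is the binding amount.

89,152 zł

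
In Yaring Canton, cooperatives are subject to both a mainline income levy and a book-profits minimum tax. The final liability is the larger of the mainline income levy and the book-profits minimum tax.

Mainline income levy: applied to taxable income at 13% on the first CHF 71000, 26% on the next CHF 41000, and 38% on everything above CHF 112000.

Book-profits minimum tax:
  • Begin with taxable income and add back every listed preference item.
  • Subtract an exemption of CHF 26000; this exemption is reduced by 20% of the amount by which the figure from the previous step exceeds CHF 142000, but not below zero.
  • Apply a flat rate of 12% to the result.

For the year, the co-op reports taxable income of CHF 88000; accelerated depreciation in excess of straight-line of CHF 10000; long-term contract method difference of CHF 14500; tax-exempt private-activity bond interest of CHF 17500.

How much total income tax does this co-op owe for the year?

CHF 13650

Book-profits minimum tax:
  Adjusted income: CHF 88000 + CHF 10000 + CHF 14500 + CHF 17500 = CHF 130000
  Exemption: CHF 130000 ≤ CHF 142000, so full CHF 26000 applies
  Base: CHF 130000 − CHF 26000 = CHF 104000
  CHF 104000 × 12% = CHF 12480

Mainline income levy:
  CHF 71000 × 13% = CHF 9230
  CHF 17000 × 26% = CHF 4420
  → CHF 13650

CHF 13650 > CHF 12480, so the mainline income levy governs.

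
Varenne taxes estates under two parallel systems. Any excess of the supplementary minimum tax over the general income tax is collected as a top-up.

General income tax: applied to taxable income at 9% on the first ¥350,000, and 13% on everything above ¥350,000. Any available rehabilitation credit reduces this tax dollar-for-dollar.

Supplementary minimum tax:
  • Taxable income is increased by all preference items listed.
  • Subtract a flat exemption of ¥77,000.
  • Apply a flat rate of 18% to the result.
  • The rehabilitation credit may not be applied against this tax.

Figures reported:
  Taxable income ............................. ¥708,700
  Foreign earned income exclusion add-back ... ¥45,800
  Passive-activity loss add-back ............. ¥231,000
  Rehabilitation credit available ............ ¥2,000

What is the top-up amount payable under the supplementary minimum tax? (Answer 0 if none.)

General income tax:
  ¥350,000 × 9% = ¥31,500
  ¥358,700 × 13% = ¥46,631
  → ¥78,131
  Less rehabilitation credit ¥2,000 → ¥76,131

Supplementary minimum tax:
  Adjusted income: ¥708,700 + ¥45,800 + ¥231,000 = ¥985,500
  Less exemption ¥77,000 → base ¥908,500
  ¥908,500 × 18% = ¥163,530

Excess of supplementary minimum tax over general income tax: ¥163,530 − ¥76,131 = ¥87,399.

¥87,399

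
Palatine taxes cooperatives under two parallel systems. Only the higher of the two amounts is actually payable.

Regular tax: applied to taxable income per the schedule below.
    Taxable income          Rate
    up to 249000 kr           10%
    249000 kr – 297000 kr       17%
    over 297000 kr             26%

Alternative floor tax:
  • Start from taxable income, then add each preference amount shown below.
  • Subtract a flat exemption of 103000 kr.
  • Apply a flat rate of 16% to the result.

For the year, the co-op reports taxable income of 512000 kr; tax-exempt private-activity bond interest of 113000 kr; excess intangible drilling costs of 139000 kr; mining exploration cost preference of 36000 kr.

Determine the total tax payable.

111520 kr

Regular tax:
  249000 kr × 10% = 24900 kr
  48000 kr × 17% = 8160 kr
  215000 kr × 26% = 55900 kr
  → 88960 kr

Alternative floor tax:
  Adjusted income: 512000 kr + 113000 kr + 139000 kr + 36000 kr = 800000 kr
  Less exemption 103000 kr → base 697000 kr
  697000 kr × 16% = 111520 kr

111520 kr > 88960 kr, so the alternative floor tax is the binding amount.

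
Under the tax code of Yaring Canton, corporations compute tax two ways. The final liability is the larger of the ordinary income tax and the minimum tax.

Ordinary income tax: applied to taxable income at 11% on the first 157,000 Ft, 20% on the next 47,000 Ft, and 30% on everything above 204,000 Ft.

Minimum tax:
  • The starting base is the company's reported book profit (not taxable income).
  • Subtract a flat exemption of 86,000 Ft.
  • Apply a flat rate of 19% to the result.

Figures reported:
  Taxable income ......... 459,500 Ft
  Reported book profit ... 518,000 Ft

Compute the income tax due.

Minimum tax:
  Base (reported book profit): 518,000 Ft
  Less exemption 86,000 Ft → base 432,000 Ft
  432,000 Ft × 19% = 82,080 Ft

Ordinary income tax:
  157,000 Ft × 11% = 17,270 Ft
  47,000 Ft × 20% = 9,400 Ft
  255,500 Ft × 30% = 76,650 Ft
  → 103,320 Ft

103,320 Ft > 82,080 Ft, so the ordinary income tax governs.

103,320 Ft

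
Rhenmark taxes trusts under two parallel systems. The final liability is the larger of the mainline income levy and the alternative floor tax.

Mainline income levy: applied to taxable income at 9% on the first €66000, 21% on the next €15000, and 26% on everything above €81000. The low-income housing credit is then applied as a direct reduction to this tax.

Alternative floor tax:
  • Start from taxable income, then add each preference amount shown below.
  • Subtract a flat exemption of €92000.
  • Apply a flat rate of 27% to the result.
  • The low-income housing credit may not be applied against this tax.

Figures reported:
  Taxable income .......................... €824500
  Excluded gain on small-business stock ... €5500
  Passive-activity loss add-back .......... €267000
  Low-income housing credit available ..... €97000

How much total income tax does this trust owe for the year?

€271350

Mainline income levy:
  €66000 × 9% = €5940
  €15000 × 21% = €3150
  €743500 × 26% = €193310
  → €202400
  Less low-income housing credit €97000 → €105400

Alternative floor tax:
  Adjusted income: €824500 + €5500 + €267000 = €1097000
  Less exemption €92000 → base €1005000
  €1005000 × 27% = €271350

€271350 > €105400, so the alternative floor tax is the binding amount.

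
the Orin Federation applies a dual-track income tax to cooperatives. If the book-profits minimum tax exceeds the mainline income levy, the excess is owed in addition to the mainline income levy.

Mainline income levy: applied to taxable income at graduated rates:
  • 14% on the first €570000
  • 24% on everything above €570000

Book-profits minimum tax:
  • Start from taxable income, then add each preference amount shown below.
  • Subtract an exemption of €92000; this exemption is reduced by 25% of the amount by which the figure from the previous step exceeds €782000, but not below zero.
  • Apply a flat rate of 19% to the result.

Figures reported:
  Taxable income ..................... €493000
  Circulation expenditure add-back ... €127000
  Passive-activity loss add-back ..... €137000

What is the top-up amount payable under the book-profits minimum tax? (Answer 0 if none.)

Mainline income levy:
  €493000 × 14% = €69020

Book-profits minimum tax:
  Adjusted income: €493000 + €127000 + €137000 = €757000
  Exemption: €757000 ≤ €782000, so full €92000 applies
  Base: €757000 − €92000 = €665000
  €665000 × 19% = €126350

Excess of book-profits minimum tax over mainline income levy: €126350 − €69020 = €57330.

€57330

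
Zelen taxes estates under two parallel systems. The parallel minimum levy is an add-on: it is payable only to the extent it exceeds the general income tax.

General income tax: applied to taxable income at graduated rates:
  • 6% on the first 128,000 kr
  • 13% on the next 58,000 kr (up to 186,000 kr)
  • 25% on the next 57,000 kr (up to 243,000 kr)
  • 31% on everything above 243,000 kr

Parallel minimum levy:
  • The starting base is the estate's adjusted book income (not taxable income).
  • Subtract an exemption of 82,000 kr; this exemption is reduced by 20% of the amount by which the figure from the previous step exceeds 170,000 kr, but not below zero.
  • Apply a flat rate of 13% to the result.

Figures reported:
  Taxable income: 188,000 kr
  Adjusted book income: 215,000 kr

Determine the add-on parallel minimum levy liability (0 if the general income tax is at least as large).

General income tax:
  128,000 kr × 6% = 7,680 kr
  58,000 kr × 13% = 7,540 kr
  2,000 kr × 25% = 500 kr
  → 15,720 kr

Parallel minimum levy:
  Base (adjusted book income): 215,000 kr
  Exemption: 82,000 kr − 20% × (215,000 kr − 170,000 kr) = 82,000 kr − 9,000 kr = 73,000 kr
  Base: 215,000 kr − 73,000 kr = 142,000 kr
  142,000 kr × 13% = 18,460 kr

Excess of parallel minimum levy over general income tax: 18,460 kr − 15,720 kr = 2,740 kr.

2,740 kr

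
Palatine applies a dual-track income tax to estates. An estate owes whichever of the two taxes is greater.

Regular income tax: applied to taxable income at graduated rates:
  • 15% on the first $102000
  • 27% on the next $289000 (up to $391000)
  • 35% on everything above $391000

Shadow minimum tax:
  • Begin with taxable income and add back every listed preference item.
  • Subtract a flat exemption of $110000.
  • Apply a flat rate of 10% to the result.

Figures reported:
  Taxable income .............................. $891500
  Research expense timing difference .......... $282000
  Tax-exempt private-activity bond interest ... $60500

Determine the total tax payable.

Regular income tax:
  $102000 × 15% = $15300
  $289000 × 27% = $78030
  $500500 × 35% = $175175
  → $268505

Shadow minimum tax:
  Adjusted income: $891500 + $282000 + $60500 = $1234000
  Less exemption $110000 → base $1124000
  $1124000 × 10% = $112400

$268505 > $112400, so the regular income tax governs.

$268505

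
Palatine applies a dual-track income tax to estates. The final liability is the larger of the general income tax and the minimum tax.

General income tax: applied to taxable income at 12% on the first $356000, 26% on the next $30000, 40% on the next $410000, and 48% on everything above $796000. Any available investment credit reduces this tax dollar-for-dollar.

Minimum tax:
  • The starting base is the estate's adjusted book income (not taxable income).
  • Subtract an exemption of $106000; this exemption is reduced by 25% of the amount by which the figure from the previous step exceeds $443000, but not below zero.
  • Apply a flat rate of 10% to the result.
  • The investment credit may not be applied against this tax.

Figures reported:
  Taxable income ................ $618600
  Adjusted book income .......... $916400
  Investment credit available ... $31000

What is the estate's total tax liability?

$112560

Minimum tax:
  Base (adjusted book income): $916400
  Exemption: 25% × ($916400 − $443000) = $118350 ≥ $106000, so the exemption is fully phased out
  Base: $916400 − $0 = $916400
  $916400 × 10% = $91640

General income tax:
  $356000 × 12% = $42720
  $30000 × 26% = $7800
  $232600 × 40% = $93040
  → $143560
  Less investment credit $31000 → $112560

$112560 > $91640, so the general income tax governs.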